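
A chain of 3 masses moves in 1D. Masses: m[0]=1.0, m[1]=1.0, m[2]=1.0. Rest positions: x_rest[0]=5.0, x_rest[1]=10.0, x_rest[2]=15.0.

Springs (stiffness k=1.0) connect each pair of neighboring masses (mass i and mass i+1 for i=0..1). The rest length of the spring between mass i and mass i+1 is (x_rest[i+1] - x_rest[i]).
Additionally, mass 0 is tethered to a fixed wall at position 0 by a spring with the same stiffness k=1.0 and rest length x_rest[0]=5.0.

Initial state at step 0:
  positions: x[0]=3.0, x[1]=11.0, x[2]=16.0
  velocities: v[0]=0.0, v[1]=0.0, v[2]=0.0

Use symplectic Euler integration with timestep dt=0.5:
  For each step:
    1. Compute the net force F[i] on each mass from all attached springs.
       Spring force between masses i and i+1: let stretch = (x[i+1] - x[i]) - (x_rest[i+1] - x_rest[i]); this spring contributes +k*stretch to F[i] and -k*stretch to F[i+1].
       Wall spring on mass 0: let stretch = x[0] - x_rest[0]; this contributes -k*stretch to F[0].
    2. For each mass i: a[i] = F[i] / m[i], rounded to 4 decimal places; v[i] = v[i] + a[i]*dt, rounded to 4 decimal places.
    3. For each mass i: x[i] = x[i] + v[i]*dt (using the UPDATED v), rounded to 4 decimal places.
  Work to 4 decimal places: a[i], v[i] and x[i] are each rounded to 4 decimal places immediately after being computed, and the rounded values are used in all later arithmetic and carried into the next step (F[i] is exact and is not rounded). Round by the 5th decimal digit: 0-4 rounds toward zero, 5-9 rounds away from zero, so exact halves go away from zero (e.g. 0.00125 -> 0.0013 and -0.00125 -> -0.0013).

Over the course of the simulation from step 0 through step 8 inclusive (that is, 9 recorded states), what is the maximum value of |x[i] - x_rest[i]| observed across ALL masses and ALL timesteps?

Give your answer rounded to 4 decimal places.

Answer: 2.0157

Derivation:
Step 0: x=[3.0000 11.0000 16.0000] v=[0.0000 0.0000 0.0000]
Step 1: x=[4.2500 10.2500 16.0000] v=[2.5000 -1.5000 0.0000]
Step 2: x=[5.9375 9.4375 15.8125] v=[3.3750 -1.6250 -0.3750]
Step 3: x=[7.0157 9.3438 15.2813] v=[2.1563 -0.1875 -1.0625]
Step 4: x=[6.9220 10.1524 14.5157] v=[-0.1875 1.6172 -1.5313]
Step 5: x=[5.9054 11.2443 13.9092] v=[-2.0333 2.1837 -1.2130]
Step 6: x=[4.7471 11.6677 13.8865] v=[-2.3166 0.8467 -0.0455]
Step 7: x=[4.1322 10.9156 14.5591] v=[-1.2299 -1.5042 1.3451]
Step 8: x=[4.1801 9.3785 15.5708] v=[0.0957 -3.0742 2.0234]
Max displacement = 2.0157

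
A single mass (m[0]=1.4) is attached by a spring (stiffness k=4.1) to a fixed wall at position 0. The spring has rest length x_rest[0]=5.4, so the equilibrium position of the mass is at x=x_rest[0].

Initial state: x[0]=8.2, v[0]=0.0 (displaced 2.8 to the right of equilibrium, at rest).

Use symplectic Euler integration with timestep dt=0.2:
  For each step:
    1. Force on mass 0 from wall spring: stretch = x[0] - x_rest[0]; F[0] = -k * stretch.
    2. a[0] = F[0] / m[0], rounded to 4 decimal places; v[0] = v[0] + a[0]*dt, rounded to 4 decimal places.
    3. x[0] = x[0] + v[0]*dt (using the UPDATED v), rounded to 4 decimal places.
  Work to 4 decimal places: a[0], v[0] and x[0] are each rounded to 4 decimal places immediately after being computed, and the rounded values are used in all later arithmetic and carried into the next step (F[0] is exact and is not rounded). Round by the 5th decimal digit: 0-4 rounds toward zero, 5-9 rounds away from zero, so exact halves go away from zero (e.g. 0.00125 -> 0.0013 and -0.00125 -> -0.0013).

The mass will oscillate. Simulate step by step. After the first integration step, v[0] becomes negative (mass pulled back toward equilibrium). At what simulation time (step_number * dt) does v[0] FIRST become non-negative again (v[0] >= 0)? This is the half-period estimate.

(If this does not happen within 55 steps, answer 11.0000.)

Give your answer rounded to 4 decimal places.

Step 0: x=[8.2000] v=[0.0000]
Step 1: x=[7.8720] v=[-1.6400]
Step 2: x=[7.2544] v=[-3.0879]
Step 3: x=[6.4196] v=[-4.1740]
Step 4: x=[5.4654] v=[-4.7712]
Step 5: x=[4.5035] v=[-4.8095]
Step 6: x=[3.6466] v=[-4.2844]
Step 7: x=[2.9951] v=[-3.2574]
Step 8: x=[2.6253] v=[-1.8488]
Step 9: x=[2.5806] v=[-0.2236]
Step 10: x=[2.8662] v=[1.4278]
First v>=0 after going negative at step 10, time=2.0000

Answer: 2.0000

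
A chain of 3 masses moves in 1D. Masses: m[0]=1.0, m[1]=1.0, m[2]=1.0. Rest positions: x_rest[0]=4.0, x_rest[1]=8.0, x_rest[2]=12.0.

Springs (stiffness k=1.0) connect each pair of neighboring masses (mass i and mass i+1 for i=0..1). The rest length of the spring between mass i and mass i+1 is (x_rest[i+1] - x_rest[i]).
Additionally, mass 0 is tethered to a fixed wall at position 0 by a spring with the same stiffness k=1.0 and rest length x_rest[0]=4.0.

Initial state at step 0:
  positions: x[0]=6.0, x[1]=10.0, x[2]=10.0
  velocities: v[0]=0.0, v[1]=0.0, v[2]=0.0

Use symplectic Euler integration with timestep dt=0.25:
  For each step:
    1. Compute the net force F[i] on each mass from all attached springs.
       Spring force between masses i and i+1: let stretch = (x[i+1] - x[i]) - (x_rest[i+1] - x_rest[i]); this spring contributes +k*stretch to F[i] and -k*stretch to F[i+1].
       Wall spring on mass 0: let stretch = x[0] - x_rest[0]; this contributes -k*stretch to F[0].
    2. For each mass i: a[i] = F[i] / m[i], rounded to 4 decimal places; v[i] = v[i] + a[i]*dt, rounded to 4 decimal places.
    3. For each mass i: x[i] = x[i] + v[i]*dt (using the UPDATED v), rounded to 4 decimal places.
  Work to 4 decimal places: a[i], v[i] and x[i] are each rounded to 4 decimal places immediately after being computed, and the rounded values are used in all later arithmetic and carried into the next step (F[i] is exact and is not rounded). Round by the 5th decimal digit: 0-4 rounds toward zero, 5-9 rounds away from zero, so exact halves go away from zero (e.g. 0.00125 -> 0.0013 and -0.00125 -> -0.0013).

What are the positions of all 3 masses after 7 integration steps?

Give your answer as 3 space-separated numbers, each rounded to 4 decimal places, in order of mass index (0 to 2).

Step 0: x=[6.0000 10.0000 10.0000] v=[0.0000 0.0000 0.0000]
Step 1: x=[5.8750 9.7500 10.2500] v=[-0.5000 -1.0000 1.0000]
Step 2: x=[5.6250 9.2891 10.7188] v=[-1.0000 -1.8438 1.8750]
Step 3: x=[5.2525 8.6885 11.3482] v=[-1.4902 -2.4024 2.5176]
Step 4: x=[4.7664 8.0394 12.0614] v=[-1.9443 -2.5965 2.8527]
Step 5: x=[4.1870 7.4371 12.7732] v=[-2.3177 -2.4093 2.8472]
Step 6: x=[3.5490 6.9652 13.4015] v=[-2.5519 -1.8878 2.5132]
Step 7: x=[2.9027 6.6820 13.8775] v=[-2.5851 -1.1328 1.9041]

Answer: 2.9027 6.6820 13.8775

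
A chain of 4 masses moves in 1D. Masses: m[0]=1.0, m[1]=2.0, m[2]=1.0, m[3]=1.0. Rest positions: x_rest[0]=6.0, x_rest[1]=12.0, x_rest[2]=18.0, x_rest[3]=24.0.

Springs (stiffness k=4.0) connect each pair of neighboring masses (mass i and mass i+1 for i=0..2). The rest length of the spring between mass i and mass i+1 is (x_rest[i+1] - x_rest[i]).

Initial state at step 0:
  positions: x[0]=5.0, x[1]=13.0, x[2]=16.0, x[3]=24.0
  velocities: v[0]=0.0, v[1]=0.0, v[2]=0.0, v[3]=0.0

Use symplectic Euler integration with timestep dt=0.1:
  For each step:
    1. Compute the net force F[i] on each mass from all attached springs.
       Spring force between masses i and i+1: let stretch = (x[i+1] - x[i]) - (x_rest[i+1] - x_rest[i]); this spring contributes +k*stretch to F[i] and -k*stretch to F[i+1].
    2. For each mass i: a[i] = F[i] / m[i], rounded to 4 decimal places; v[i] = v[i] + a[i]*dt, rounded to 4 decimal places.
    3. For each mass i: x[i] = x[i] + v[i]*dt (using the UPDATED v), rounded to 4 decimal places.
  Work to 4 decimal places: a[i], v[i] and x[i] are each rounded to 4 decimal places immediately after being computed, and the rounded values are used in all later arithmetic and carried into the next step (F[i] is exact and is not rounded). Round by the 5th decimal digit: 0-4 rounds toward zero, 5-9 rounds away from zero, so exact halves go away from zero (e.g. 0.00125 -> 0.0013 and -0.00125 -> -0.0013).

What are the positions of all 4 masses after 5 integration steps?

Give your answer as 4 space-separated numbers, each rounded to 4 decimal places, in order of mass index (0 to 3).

Step 0: x=[5.0000 13.0000 16.0000 24.0000] v=[0.0000 0.0000 0.0000 0.0000]
Step 1: x=[5.0800 12.9000 16.2000 23.9200] v=[0.8000 -1.0000 2.0000 -0.8000]
Step 2: x=[5.2328 12.7096 16.5768 23.7712] v=[1.5280 -1.9040 3.7680 -1.4880]
Step 3: x=[5.4447 12.4470 17.0867 23.5746] v=[2.1187 -2.6259 5.0989 -1.9658]
Step 4: x=[5.6967 12.1372 17.6705 23.3585] v=[2.5196 -3.0984 5.8382 -2.1610]
Step 5: x=[5.9663 11.8092 18.2605 23.1549] v=[2.6958 -3.2798 5.9001 -2.0362]

Answer: 5.9663 11.8092 18.2605 23.1549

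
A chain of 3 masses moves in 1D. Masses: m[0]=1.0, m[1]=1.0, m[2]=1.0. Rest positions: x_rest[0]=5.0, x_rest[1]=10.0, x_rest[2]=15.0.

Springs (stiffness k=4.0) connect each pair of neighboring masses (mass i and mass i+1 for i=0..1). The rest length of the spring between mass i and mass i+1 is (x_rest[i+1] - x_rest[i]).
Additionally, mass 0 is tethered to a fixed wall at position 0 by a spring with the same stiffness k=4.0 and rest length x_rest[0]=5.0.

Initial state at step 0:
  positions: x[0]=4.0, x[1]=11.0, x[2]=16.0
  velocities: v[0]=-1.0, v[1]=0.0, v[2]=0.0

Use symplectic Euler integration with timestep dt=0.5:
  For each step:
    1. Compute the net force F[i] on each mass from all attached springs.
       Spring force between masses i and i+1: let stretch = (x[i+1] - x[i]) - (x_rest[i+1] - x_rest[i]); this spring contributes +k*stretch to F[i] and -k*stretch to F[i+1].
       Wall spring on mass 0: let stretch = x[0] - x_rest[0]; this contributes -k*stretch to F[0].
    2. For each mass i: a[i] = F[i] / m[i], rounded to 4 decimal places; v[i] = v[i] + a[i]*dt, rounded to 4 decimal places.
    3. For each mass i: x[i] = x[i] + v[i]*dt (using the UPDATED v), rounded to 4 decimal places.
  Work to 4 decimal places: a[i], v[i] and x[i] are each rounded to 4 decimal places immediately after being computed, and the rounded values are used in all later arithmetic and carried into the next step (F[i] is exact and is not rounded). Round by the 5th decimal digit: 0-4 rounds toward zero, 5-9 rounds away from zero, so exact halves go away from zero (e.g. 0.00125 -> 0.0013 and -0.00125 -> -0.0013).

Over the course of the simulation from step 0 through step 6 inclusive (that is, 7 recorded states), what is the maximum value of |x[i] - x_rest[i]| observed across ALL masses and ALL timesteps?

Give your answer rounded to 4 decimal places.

Answer: 2.0000

Derivation:
Step 0: x=[4.0000 11.0000 16.0000] v=[-1.0000 0.0000 0.0000]
Step 1: x=[6.5000 9.0000 16.0000] v=[5.0000 -4.0000 0.0000]
Step 2: x=[5.0000 11.5000 14.0000] v=[-3.0000 5.0000 -4.0000]
Step 3: x=[5.0000 10.0000 14.5000] v=[0.0000 -3.0000 1.0000]
Step 4: x=[5.0000 8.0000 15.5000] v=[0.0000 -4.0000 2.0000]
Step 5: x=[3.0000 10.5000 14.0000] v=[-4.0000 5.0000 -3.0000]
Step 6: x=[5.5000 9.0000 14.0000] v=[5.0000 -3.0000 0.0000]
Max displacement = 2.0000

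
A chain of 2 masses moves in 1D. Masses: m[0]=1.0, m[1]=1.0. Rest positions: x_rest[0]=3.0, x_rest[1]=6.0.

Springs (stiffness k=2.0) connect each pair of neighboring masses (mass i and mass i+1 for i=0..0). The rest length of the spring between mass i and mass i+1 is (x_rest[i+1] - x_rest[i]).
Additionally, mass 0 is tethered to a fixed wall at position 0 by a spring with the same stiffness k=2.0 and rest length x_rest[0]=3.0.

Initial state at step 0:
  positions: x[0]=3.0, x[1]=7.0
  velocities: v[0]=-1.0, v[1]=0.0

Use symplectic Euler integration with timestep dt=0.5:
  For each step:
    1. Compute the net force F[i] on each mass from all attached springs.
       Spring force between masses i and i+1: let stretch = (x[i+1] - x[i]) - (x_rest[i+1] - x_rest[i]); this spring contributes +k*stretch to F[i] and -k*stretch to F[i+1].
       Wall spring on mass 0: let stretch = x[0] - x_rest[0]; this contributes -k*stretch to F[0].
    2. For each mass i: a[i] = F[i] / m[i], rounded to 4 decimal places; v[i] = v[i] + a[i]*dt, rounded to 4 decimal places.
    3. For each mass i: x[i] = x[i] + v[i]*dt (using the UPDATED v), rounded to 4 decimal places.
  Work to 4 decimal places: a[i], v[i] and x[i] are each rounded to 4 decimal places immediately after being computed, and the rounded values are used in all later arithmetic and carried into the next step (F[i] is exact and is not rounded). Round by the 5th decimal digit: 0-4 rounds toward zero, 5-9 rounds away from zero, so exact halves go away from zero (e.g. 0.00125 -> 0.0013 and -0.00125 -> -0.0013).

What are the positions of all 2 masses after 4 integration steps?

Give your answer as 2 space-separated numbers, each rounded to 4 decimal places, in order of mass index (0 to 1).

Answer: 2.5000 5.1875

Derivation:
Step 0: x=[3.0000 7.0000] v=[-1.0000 0.0000]
Step 1: x=[3.0000 6.5000] v=[0.0000 -1.0000]
Step 2: x=[3.2500 5.7500] v=[0.5000 -1.5000]
Step 3: x=[3.1250 5.2500] v=[-0.2500 -1.0000]
Step 4: x=[2.5000 5.1875] v=[-1.2500 -0.1250]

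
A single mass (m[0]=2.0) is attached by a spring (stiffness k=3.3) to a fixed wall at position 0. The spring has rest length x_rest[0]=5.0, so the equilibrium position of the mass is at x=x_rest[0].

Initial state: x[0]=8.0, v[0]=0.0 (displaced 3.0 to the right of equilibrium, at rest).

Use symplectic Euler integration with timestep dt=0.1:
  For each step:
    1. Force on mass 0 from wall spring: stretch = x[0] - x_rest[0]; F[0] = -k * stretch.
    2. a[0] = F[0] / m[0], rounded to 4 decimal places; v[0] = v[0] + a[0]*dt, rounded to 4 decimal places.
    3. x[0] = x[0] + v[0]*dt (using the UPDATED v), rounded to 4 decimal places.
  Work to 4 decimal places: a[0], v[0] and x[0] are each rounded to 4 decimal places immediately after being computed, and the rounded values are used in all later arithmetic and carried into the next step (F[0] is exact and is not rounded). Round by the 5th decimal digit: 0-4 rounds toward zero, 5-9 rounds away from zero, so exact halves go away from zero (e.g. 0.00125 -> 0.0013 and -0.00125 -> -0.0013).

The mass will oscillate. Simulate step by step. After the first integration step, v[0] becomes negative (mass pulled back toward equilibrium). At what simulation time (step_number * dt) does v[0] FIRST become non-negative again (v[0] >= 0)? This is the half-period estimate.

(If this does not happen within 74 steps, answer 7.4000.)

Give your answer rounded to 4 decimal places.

Step 0: x=[8.0000] v=[0.0000]
Step 1: x=[7.9505] v=[-0.4950]
Step 2: x=[7.8523] v=[-0.9818]
Step 3: x=[7.7071] v=[-1.4524]
Step 4: x=[7.5172] v=[-1.8991]
Step 5: x=[7.2858] v=[-2.3144]
Step 6: x=[7.0166] v=[-2.6916]
Step 7: x=[6.7142] v=[-3.0243]
Step 8: x=[6.3835] v=[-3.3071]
Step 9: x=[6.0300] v=[-3.5354]
Step 10: x=[5.6595] v=[-3.7054]
Step 11: x=[5.2781] v=[-3.8142]
Step 12: x=[4.8921] v=[-3.8601]
Step 13: x=[4.5079] v=[-3.8423]
Step 14: x=[4.1318] v=[-3.7611]
Step 15: x=[3.7700] v=[-3.6179]
Step 16: x=[3.4285] v=[-3.4150]
Step 17: x=[3.1129] v=[-3.1557]
Step 18: x=[2.8285] v=[-2.8443]
Step 19: x=[2.5799] v=[-2.4860]
Step 20: x=[2.3712] v=[-2.0867]
Step 21: x=[2.2059] v=[-1.6530]
Step 22: x=[2.0867] v=[-1.1920]
Step 23: x=[2.0156] v=[-0.7113]
Step 24: x=[1.9937] v=[-0.2189]
Step 25: x=[2.0214] v=[0.2771]
First v>=0 after going negative at step 25, time=2.5000

Answer: 2.5000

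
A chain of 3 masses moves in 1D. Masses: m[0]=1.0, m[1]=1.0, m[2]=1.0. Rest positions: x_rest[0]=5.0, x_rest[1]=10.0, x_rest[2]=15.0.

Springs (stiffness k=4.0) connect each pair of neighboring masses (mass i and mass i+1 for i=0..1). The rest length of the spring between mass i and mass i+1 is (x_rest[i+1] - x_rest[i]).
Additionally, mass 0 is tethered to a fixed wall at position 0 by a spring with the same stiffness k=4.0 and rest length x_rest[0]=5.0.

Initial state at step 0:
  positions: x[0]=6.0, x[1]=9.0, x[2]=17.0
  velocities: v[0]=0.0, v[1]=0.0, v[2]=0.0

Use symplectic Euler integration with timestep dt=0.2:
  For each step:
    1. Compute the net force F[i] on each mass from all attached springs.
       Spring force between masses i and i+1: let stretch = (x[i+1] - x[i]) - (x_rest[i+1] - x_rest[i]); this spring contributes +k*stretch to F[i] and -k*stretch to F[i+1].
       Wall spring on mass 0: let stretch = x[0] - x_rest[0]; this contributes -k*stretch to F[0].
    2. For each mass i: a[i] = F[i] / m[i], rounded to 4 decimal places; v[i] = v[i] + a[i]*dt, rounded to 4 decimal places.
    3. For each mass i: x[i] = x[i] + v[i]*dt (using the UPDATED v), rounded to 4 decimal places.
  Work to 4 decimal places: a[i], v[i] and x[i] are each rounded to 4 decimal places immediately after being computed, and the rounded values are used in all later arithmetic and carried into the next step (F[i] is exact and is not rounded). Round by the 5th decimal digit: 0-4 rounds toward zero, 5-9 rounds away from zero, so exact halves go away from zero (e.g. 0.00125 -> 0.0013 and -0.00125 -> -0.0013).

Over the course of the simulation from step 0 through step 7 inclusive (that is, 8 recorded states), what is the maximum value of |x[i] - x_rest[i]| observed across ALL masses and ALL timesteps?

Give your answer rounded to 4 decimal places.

Step 0: x=[6.0000 9.0000 17.0000] v=[0.0000 0.0000 0.0000]
Step 1: x=[5.5200 9.8000 16.5200] v=[-2.4000 4.0000 -2.4000]
Step 2: x=[4.8416 10.9904 15.7648] v=[-3.3920 5.9520 -3.7760]
Step 3: x=[4.3724 11.9609 15.0457] v=[-2.3462 4.8525 -3.5955]
Step 4: x=[4.4177 12.2108 14.6330] v=[0.2267 1.2495 -2.0633]
Step 5: x=[5.0031 11.6014 14.6328] v=[2.9270 -3.0472 -0.0011]
Step 6: x=[5.8437 10.4213 14.9476] v=[4.2032 -5.9007 1.5738]
Step 7: x=[6.4818 9.2330 15.3382] v=[3.1903 -5.9417 1.9528]
Max displacement = 2.2108

Answer: 2.2108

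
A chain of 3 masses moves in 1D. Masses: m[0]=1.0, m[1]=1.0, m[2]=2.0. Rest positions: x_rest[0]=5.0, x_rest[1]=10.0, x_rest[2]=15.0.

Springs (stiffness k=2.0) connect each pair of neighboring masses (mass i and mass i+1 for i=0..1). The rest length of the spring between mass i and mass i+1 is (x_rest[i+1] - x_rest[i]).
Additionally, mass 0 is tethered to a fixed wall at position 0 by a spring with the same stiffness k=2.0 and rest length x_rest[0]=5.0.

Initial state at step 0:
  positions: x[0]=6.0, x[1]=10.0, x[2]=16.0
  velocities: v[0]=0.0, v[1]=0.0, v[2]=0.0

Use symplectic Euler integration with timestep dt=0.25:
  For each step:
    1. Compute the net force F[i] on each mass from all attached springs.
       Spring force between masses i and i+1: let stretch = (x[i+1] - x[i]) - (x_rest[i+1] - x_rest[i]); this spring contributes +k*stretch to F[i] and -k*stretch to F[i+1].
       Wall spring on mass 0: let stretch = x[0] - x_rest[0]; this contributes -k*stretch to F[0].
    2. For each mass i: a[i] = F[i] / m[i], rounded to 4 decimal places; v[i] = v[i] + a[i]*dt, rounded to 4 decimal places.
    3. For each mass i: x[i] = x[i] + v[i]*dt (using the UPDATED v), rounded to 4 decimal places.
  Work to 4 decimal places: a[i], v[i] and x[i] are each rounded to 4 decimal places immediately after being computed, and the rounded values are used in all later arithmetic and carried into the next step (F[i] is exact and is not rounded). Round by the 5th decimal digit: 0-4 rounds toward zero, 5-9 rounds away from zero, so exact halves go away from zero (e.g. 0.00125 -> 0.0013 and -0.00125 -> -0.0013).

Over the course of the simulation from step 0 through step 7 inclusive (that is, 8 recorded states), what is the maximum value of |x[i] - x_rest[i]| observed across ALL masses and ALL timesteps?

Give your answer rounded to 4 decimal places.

Answer: 1.2381

Derivation:
Step 0: x=[6.0000 10.0000 16.0000] v=[0.0000 0.0000 0.0000]
Step 1: x=[5.7500 10.2500 15.9375] v=[-1.0000 1.0000 -0.2500]
Step 2: x=[5.3438 10.6485 15.8320] v=[-1.6250 1.5938 -0.4219]
Step 3: x=[4.9327 11.0318 15.7151] v=[-1.6446 1.5332 -0.4678]
Step 4: x=[4.6674 11.2381 15.6180] v=[-1.0614 0.8253 -0.3886]
Step 5: x=[4.6400 11.1706 15.5596] v=[-0.1098 -0.2701 -0.2336]
Step 6: x=[4.8489 10.8354 15.5394] v=[0.8355 -1.3409 -0.0809]
Step 7: x=[5.2000 10.3399 15.5377] v=[1.4043 -1.9822 -0.0069]
Max displacement = 1.2381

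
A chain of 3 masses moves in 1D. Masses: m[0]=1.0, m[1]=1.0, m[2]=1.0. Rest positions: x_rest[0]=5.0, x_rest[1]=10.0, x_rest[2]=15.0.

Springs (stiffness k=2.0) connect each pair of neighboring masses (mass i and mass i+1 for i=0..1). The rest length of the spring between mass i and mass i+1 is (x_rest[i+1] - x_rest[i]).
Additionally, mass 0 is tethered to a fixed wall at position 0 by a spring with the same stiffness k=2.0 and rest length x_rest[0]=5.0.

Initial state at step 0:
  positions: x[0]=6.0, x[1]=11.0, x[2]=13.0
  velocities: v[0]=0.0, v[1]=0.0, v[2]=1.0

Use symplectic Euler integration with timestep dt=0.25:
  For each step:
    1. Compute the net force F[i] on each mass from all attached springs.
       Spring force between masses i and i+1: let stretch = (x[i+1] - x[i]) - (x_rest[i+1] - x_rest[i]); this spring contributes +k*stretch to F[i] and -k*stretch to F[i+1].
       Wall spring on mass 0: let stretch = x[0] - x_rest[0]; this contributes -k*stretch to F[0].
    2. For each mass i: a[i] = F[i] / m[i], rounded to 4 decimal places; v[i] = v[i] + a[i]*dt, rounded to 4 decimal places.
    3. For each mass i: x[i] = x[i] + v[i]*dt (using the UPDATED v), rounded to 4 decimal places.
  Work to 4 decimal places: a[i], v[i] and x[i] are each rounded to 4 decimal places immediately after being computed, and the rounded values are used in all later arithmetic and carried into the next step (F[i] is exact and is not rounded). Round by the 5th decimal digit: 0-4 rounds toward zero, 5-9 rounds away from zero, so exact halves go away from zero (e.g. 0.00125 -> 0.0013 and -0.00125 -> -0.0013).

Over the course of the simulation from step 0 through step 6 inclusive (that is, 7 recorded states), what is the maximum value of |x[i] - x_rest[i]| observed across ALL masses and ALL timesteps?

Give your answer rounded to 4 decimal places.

Step 0: x=[6.0000 11.0000 13.0000] v=[0.0000 0.0000 1.0000]
Step 1: x=[5.8750 10.6250 13.6250] v=[-0.5000 -1.5000 2.5000]
Step 2: x=[5.6094 10.0313 14.5000] v=[-1.0625 -2.3750 3.5000]
Step 3: x=[5.1953 9.4434 15.4414] v=[-1.6563 -2.3516 3.7657]
Step 4: x=[4.6628 9.0742 16.2581] v=[-2.1299 -1.4767 3.2667]
Step 5: x=[4.0989 9.0516 16.8018] v=[-2.2556 -0.0905 2.1748]
Step 6: x=[3.6417 9.3787 17.0017] v=[-1.8287 1.3083 0.7997]
Max displacement = 2.0017

Answer: 2.0017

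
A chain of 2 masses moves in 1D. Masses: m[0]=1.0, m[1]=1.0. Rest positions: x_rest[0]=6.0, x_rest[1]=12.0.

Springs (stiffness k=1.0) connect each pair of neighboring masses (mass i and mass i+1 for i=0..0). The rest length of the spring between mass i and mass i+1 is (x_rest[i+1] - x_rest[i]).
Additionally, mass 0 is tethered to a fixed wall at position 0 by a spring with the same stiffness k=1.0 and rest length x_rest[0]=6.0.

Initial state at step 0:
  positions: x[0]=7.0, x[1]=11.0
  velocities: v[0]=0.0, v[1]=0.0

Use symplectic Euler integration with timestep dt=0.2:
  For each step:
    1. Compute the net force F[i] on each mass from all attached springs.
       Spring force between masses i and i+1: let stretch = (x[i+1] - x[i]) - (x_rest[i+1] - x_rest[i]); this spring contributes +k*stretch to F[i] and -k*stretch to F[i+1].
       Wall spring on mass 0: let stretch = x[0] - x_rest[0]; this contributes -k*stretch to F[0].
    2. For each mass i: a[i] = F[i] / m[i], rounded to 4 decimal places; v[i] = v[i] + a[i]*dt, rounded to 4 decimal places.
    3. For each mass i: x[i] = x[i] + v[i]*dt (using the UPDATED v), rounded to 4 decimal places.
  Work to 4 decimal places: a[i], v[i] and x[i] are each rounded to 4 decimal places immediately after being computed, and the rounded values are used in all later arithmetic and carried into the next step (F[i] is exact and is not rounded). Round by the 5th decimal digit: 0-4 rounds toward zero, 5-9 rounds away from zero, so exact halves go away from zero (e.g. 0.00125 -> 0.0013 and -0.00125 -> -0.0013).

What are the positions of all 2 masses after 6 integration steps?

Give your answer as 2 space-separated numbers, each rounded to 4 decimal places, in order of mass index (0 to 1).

Answer: 5.2693 12.1861

Derivation:
Step 0: x=[7.0000 11.0000] v=[0.0000 0.0000]
Step 1: x=[6.8800 11.0800] v=[-0.6000 0.4000]
Step 2: x=[6.6528 11.2320] v=[-1.1360 0.7600]
Step 3: x=[6.3427 11.4408] v=[-1.5507 1.0442]
Step 4: x=[5.9828 11.6857] v=[-1.7996 1.2246]
Step 5: x=[5.6117 11.9425] v=[-1.8556 1.2840]
Step 6: x=[5.2693 12.1861] v=[-1.7118 1.2178]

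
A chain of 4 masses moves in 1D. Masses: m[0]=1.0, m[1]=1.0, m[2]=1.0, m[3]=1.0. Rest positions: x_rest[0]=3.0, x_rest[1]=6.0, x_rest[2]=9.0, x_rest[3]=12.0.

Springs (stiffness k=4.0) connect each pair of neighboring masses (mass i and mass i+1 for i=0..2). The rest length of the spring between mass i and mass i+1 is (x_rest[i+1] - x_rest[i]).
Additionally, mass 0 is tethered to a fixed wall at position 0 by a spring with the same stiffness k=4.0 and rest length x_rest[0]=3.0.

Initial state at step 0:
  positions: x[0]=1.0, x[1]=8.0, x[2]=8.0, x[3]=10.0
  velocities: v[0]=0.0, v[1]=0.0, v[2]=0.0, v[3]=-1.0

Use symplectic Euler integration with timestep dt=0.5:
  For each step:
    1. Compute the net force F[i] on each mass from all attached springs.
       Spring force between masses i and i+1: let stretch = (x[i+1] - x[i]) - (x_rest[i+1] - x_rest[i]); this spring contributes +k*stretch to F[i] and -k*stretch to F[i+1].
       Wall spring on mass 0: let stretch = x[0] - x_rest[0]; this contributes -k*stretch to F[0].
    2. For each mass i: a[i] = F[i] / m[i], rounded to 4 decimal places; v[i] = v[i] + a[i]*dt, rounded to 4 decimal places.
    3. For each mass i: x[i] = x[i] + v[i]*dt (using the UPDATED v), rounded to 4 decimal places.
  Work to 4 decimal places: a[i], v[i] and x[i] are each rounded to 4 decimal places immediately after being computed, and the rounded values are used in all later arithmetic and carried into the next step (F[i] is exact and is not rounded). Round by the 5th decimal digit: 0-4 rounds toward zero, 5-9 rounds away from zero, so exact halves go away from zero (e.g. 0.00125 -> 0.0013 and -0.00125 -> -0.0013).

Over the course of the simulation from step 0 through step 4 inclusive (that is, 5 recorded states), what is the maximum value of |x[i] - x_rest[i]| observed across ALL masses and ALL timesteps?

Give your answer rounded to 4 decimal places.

Step 0: x=[1.0000 8.0000 8.0000 10.0000] v=[0.0000 0.0000 0.0000 -1.0000]
Step 1: x=[7.0000 1.0000 10.0000 10.5000] v=[12.0000 -14.0000 4.0000 1.0000]
Step 2: x=[0.0000 9.0000 3.5000 13.5000] v=[-14.0000 16.0000 -13.0000 6.0000]
Step 3: x=[2.0000 2.5000 12.5000 9.5000] v=[4.0000 -13.0000 18.0000 -8.0000]
Step 4: x=[2.5000 5.5000 8.5000 11.5000] v=[1.0000 6.0000 -8.0000 4.0000]
Max displacement = 5.5000

Answer: 5.5000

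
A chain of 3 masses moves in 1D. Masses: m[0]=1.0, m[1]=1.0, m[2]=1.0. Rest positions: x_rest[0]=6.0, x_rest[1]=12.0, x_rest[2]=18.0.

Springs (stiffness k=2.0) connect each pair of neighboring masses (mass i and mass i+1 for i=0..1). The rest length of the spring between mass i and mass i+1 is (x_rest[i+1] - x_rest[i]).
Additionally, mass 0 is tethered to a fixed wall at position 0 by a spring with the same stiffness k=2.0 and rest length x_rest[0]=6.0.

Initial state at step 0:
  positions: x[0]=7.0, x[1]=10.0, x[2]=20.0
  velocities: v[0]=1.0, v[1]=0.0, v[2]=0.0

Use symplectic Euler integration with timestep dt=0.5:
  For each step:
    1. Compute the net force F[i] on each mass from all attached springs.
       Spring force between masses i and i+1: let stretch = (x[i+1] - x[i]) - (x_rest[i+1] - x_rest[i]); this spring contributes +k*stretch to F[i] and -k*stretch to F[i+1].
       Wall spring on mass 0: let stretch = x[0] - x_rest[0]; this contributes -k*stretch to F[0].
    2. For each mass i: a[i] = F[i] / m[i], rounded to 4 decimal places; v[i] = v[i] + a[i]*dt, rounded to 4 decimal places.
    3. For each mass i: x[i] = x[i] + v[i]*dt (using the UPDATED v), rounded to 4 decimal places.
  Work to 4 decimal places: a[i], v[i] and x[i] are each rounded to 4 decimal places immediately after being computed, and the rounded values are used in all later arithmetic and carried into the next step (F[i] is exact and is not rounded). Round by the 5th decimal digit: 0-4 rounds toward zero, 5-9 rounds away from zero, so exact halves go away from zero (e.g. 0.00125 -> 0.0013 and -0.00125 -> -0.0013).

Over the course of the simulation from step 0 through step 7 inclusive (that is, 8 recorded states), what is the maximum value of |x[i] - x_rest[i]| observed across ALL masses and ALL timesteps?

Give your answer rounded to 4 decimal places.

Answer: 3.2500

Derivation:
Step 0: x=[7.0000 10.0000 20.0000] v=[1.0000 0.0000 0.0000]
Step 1: x=[5.5000 13.5000 18.0000] v=[-3.0000 7.0000 -4.0000]
Step 2: x=[5.2500 15.2500 16.7500] v=[-0.5000 3.5000 -2.5000]
Step 3: x=[7.3750 12.7500 17.7500] v=[4.2500 -5.0000 2.0000]
Step 4: x=[8.5000 10.0625 19.2500] v=[2.2500 -5.3750 3.0000]
Step 5: x=[6.1563 11.1875 19.1563] v=[-4.6875 2.2500 -0.1875]
Step 6: x=[3.2500 13.7813 18.0782] v=[-5.8126 5.1876 -2.1563]
Step 7: x=[3.9844 13.2579 17.8516] v=[1.4687 -1.0468 -0.4532]
Max displacement = 3.2500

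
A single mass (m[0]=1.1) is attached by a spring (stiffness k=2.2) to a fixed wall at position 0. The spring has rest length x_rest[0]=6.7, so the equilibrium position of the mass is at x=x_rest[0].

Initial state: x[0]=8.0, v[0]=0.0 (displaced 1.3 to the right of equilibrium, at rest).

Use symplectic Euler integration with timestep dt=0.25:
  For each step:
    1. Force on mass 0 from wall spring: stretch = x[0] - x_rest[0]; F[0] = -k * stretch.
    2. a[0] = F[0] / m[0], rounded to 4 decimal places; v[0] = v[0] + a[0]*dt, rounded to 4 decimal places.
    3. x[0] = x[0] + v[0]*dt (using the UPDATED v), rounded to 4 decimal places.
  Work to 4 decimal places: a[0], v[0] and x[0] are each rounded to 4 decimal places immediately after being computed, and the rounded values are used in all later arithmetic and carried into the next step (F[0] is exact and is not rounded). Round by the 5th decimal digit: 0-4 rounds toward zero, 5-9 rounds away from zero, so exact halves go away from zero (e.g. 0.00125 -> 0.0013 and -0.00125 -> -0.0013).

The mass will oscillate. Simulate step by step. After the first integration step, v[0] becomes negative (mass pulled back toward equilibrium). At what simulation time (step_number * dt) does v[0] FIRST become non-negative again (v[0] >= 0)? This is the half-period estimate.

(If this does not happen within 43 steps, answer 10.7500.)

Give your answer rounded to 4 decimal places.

Answer: 2.2500

Derivation:
Step 0: x=[8.0000] v=[0.0000]
Step 1: x=[7.8375] v=[-0.6500]
Step 2: x=[7.5328] v=[-1.2188]
Step 3: x=[7.1240] v=[-1.6352]
Step 4: x=[6.6622] v=[-1.8472]
Step 5: x=[6.2051] v=[-1.8283]
Step 6: x=[5.8099] v=[-1.5809]
Step 7: x=[5.5259] v=[-1.1359]
Step 8: x=[5.3887] v=[-0.5489]
Step 9: x=[5.4154] v=[0.1068]
First v>=0 after going negative at step 9, time=2.2500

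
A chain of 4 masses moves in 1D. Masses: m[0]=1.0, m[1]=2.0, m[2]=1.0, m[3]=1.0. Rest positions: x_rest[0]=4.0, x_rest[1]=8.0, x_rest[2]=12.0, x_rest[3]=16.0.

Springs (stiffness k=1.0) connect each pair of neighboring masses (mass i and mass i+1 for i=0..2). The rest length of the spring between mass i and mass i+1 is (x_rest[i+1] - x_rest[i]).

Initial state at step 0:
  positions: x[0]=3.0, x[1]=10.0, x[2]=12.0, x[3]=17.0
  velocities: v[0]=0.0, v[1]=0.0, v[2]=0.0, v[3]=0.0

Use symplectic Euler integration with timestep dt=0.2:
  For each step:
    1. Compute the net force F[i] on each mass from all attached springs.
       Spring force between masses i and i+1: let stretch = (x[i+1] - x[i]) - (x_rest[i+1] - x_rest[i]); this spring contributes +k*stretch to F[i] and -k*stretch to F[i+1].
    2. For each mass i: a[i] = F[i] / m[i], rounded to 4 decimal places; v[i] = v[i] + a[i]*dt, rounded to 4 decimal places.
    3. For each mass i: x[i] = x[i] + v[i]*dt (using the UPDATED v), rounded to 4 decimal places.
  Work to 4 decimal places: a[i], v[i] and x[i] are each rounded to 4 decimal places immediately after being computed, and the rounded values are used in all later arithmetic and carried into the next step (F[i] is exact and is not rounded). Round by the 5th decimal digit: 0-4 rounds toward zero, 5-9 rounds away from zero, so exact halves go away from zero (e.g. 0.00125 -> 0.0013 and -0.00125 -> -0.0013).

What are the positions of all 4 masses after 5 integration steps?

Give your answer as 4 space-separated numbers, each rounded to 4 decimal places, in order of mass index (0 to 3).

Answer: 4.5112 8.7855 13.3171 16.6007

Derivation:
Step 0: x=[3.0000 10.0000 12.0000 17.0000] v=[0.0000 0.0000 0.0000 0.0000]
Step 1: x=[3.1200 9.9000 12.1200 16.9600] v=[0.6000 -0.5000 0.6000 -0.2000]
Step 2: x=[3.3512 9.7088 12.3448 16.8864] v=[1.1560 -0.9560 1.1240 -0.3680]
Step 3: x=[3.6767 9.4432 12.6458 16.7911] v=[1.6275 -1.3282 1.5051 -0.4763]
Step 4: x=[4.0729 9.1263 12.9845 16.6900] v=[1.9808 -1.5846 1.6936 -0.5054]
Step 5: x=[4.5112 8.7855 13.3171 16.6007] v=[2.1915 -1.7041 1.6631 -0.4465]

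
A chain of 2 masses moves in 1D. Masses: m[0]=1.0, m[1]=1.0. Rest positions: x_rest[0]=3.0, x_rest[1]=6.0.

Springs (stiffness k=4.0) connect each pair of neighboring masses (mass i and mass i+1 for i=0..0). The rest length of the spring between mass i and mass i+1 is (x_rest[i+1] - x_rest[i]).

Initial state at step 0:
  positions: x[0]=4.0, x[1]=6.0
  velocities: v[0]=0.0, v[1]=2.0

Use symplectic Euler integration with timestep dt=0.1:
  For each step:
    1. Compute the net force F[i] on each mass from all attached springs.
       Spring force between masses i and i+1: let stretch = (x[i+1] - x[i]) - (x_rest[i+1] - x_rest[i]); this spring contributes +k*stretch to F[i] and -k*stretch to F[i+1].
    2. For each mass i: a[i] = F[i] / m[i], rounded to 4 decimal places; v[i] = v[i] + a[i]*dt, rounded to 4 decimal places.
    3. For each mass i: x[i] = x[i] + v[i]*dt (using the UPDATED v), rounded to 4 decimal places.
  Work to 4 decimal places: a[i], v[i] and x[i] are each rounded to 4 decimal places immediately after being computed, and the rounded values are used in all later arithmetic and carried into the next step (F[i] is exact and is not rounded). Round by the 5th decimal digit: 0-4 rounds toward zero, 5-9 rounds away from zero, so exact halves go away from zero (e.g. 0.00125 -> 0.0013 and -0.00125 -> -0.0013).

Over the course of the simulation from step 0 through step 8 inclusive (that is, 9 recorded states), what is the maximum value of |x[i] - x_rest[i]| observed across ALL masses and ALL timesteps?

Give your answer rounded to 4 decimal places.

Step 0: x=[4.0000 6.0000] v=[0.0000 2.0000]
Step 1: x=[3.9600 6.2400] v=[-0.4000 2.4000]
Step 2: x=[3.8912 6.5088] v=[-0.6880 2.6880]
Step 3: x=[3.8071 6.7929] v=[-0.8410 2.8410]
Step 4: x=[3.7224 7.0776] v=[-0.8467 2.8467]
Step 5: x=[3.6519 7.3481] v=[-0.7046 2.7046]
Step 6: x=[3.6093 7.5907] v=[-0.4261 2.4261]
Step 7: x=[3.6060 7.7941] v=[-0.0335 2.0335]
Step 8: x=[3.6502 7.9499] v=[0.4417 1.5583]
Max displacement = 1.9499

Answer: 1.9499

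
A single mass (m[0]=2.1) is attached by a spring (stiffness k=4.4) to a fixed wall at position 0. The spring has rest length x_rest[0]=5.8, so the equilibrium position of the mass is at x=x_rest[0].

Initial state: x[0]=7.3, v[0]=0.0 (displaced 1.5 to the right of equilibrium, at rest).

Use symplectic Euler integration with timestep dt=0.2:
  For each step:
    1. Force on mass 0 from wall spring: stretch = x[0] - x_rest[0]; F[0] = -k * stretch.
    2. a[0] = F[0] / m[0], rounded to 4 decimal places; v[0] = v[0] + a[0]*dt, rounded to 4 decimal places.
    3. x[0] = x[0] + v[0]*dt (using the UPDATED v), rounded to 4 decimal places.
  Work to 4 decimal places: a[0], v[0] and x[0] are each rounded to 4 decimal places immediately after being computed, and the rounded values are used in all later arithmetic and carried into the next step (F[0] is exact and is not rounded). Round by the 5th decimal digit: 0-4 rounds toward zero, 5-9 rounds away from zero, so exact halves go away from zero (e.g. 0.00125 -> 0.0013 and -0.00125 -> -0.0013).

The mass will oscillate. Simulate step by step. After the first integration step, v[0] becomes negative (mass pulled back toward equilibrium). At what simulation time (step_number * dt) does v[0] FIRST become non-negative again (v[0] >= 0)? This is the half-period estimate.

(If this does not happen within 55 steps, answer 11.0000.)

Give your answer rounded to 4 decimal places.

Step 0: x=[7.3000] v=[0.0000]
Step 1: x=[7.1743] v=[-0.6286]
Step 2: x=[6.9334] v=[-1.2045]
Step 3: x=[6.5975] v=[-1.6794]
Step 4: x=[6.1948] v=[-2.0136]
Step 5: x=[5.7590] v=[-2.1790]
Step 6: x=[5.3266] v=[-2.1618]
Step 7: x=[4.9339] v=[-1.9634]
Step 8: x=[4.6138] v=[-1.6005]
Step 9: x=[4.3931] v=[-1.1034]
Step 10: x=[4.2903] v=[-0.5138]
Step 11: x=[4.3141] v=[0.1188]
First v>=0 after going negative at step 11, time=2.2000

Answer: 2.2000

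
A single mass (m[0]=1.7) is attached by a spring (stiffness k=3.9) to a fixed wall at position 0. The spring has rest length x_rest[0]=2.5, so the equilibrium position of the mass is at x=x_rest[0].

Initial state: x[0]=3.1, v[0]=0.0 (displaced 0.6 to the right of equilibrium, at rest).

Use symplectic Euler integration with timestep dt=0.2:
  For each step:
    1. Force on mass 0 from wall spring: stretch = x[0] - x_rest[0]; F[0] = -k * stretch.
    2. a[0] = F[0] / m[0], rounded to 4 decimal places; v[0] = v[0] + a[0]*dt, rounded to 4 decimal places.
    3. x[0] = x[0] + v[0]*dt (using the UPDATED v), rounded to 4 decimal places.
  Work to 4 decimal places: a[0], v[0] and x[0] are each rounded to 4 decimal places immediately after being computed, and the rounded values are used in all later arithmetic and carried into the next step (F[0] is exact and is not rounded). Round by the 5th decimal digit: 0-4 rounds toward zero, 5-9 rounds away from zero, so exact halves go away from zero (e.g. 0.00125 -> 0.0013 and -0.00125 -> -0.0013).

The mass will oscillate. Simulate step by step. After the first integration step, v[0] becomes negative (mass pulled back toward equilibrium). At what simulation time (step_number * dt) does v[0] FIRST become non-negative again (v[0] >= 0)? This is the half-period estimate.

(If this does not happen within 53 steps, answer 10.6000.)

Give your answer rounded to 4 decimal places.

Step 0: x=[3.1000] v=[0.0000]
Step 1: x=[3.0449] v=[-0.2753]
Step 2: x=[2.9398] v=[-0.5253]
Step 3: x=[2.7944] v=[-0.7271]
Step 4: x=[2.6220] v=[-0.8622]
Step 5: x=[2.4384] v=[-0.9182]
Step 6: x=[2.2604] v=[-0.8899]
Step 7: x=[2.1044] v=[-0.7800]
Step 8: x=[1.9847] v=[-0.5985]
Step 9: x=[1.9123] v=[-0.3621]
Step 10: x=[1.8938] v=[-0.0924]
Step 11: x=[1.9309] v=[0.1857]
First v>=0 after going negative at step 11, time=2.2000

Answer: 2.2000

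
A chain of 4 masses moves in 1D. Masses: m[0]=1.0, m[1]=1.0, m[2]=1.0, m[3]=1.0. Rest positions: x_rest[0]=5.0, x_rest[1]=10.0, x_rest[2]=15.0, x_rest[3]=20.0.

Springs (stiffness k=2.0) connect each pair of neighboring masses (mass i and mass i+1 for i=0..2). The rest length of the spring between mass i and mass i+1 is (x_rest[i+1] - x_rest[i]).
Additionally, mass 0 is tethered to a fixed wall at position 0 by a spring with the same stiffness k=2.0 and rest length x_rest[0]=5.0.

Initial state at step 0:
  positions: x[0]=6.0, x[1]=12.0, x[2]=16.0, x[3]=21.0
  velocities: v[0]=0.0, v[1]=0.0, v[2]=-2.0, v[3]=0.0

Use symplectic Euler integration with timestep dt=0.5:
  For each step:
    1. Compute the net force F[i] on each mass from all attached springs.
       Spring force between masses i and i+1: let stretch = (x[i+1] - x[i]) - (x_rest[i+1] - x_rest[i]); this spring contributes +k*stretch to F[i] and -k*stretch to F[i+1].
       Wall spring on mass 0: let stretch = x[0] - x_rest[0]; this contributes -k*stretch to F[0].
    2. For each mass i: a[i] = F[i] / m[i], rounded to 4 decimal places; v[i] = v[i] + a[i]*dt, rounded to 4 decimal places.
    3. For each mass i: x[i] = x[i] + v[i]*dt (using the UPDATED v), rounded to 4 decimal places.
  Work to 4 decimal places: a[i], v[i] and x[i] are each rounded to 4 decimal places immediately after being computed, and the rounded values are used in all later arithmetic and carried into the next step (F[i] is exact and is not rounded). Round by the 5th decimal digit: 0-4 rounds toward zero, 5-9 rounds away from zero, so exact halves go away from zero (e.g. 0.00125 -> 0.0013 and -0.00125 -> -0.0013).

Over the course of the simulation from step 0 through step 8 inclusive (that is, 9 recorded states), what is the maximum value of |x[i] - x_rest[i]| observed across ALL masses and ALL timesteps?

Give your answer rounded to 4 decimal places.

Answer: 2.8046

Derivation:
Step 0: x=[6.0000 12.0000 16.0000 21.0000] v=[0.0000 0.0000 -2.0000 0.0000]
Step 1: x=[6.0000 11.0000 15.5000 21.0000] v=[0.0000 -2.0000 -1.0000 0.0000]
Step 2: x=[5.5000 9.7500 15.5000 20.7500] v=[-1.0000 -2.5000 0.0000 -0.5000]
Step 3: x=[4.3750 9.2500 15.2500 20.3750] v=[-2.2500 -1.0000 -0.5000 -0.7500]
Step 4: x=[3.5000 9.3125 14.5625 19.9375] v=[-1.7500 0.1250 -1.3750 -0.8750]
Step 5: x=[3.7813 9.0938 13.9375 19.3125] v=[0.5625 -0.4375 -1.2500 -1.2500]
Step 6: x=[4.8282 8.6407 13.5782 18.5000] v=[2.0937 -0.9063 -0.7187 -1.6250]
Step 7: x=[5.3672 8.7501 13.2110 17.7266] v=[1.0780 0.2187 -0.7344 -1.5468]
Step 8: x=[4.9141 9.3985 12.8712 17.1954] v=[-0.9063 1.2967 -0.6797 -1.0624]
Max displacement = 2.8046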